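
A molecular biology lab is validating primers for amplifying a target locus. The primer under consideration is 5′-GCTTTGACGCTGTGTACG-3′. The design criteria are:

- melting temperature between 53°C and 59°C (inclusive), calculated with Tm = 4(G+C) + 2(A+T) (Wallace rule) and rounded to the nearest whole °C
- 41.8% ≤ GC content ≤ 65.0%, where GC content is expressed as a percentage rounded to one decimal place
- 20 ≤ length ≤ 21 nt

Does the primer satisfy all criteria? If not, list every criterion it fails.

Fails: length.

Base counts: A=2, T=6, G=6, C=4 (length 18).
Tm: Tm = 2·8 + 4·10 = 56°C ✓
GC content: GC 10/18 = 55.6% ✓
length: length 18, outside 20–21 ✗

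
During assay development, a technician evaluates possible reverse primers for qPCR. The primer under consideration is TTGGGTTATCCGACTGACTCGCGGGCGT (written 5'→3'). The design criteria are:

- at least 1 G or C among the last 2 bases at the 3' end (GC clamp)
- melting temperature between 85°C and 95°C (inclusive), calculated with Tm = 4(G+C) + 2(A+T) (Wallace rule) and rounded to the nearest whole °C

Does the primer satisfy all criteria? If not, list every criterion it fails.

Base counts: A=3, T=8, G=10, C=7 (length 28).
GC clamp: 3' end GT has 1 G/C ✓
Tm: Tm = 2·11 + 4·17 = 90°C ✓

Meets all criteria.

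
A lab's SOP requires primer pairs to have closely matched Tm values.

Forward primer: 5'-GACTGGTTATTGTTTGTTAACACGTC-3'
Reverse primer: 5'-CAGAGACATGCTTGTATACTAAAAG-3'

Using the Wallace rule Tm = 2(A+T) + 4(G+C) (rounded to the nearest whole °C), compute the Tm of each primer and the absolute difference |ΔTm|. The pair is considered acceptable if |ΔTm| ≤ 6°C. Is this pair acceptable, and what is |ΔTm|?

|ΔTm| = 4°C; the pair is acceptable.

Forward: A=5 T=11 G=6 C=4 → Tm = 2·16 + 4·10 = 72°C.
Reverse: A=10 T=6 G=5 C=4 → Tm = 2·16 + 4·9 = 68°C.
|ΔTm| = |72 − 68| = 4°C, ≤ 6°C.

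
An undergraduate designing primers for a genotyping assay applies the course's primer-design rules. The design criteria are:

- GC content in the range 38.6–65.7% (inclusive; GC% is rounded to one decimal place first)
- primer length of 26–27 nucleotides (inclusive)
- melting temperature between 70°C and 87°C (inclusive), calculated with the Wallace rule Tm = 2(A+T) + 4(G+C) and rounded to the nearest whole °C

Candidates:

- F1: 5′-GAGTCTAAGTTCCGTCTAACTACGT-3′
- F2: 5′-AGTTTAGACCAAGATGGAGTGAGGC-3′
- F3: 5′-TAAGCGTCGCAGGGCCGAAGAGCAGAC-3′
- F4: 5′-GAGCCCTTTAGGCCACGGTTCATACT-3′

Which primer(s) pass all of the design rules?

F4 only.

F1 (25 nt, A=6 T=8 G=5 C=6): GC 11/25 = 44.0% ✓; length 25, outside 26–27 ✗; Tm = 2·14 + 4·11 = 72°C ✓ — fails.
F2 (25 nt, A=8 T=5 G=9 C=3): GC 12/25 = 48.0% ✓; length 25, outside 26–27 ✗; Tm = 2·13 + 4·12 = 74°C ✓ — fails.
F3 (27 nt, A=8 T=2 G=10 C=7): GC 17/27 = 63.0% ✓; length 27 ✓; Tm = 2·10 + 4·17 = 88°C, outside 70–87°C ✗ — fails.
F4 (26 nt, A=5 T=7 G=6 C=8): GC 14/26 = 53.8% ✓; length 26 ✓; Tm = 2·12 + 4·14 = 80°C ✓ — passes.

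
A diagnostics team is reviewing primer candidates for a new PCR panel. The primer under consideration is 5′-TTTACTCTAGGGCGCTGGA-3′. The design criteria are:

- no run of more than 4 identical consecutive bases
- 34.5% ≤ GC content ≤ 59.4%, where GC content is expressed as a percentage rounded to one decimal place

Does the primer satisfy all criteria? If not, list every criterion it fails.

Base counts: A=3, T=6, G=6, C=4 (length 19).
homopolymer run: longest run = 3 ✓
GC content: GC 10/19 = 52.6% ✓

Meets all criteria.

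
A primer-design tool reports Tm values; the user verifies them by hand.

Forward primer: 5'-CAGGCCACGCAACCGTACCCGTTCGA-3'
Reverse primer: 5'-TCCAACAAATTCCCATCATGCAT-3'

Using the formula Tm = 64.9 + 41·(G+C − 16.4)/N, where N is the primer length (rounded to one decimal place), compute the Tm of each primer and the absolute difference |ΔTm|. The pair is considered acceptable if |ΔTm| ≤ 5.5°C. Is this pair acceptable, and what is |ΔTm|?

Forward: G+C = 17, N = 26 → Tm = 64.9 + 41·(17 − 16.4)/26 = 65.8°C.
Reverse: G+C = 9, N = 23 → Tm = 64.9 + 41·(9 − 16.4)/23 = 51.7°C.
|ΔTm| = |65.8 − 51.7| = 14.1°C, > 5.5°C.

|ΔTm| = 14.1°C; the pair is not acceptable.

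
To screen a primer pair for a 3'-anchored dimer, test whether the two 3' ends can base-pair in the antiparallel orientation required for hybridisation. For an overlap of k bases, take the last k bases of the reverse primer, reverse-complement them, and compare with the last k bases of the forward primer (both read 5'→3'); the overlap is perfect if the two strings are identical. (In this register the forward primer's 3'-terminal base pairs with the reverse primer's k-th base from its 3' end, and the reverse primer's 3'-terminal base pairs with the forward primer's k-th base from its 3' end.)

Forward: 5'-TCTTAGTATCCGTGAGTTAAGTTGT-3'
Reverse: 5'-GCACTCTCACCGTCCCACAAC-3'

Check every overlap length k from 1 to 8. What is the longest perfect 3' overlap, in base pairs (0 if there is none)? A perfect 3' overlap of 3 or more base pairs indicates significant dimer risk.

Last 8 bases (5'→3') — forward …TAAGTTGT, reverse …CCCACAAC.
Reverse complement of the reverse primer's last 8 bases: GTTGTGGG; its first k bases are the reverse complement of the reverse primer's last k bases, so a perfect k-base overlap needs the forward primer's last k bases to equal them.
Comparing (forward last k vs required): k=1: T vs G ✗; k=2: GT vs GT ✓; k=3: TGT vs GTT ✗; k=4: TTGT vs GTTG ✗; k=5: GTTGT vs GTTGT ✓; k=6: AGTTGT vs GTTGTG ✗; k=7: AAGTTGT vs GTTGTGG ✗; k=8: TAAGTTGT vs GTTGTGGG ✗.
Perfect overlaps at k = 2, 5; the largest is 5.

Longest perfect overlap: 5 complementary base pairs; significant dimer risk (threshold 3).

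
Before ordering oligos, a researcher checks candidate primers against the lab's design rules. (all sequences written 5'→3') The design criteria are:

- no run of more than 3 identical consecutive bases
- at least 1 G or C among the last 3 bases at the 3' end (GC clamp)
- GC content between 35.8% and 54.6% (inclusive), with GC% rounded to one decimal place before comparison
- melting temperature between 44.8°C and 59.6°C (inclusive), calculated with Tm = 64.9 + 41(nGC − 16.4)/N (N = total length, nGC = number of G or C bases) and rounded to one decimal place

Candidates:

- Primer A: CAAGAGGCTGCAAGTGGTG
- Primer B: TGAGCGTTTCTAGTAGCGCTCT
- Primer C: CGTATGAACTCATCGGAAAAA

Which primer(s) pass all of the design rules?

Primer A (19 nt, A=5 T=3 G=8 C=3): longest run = 2 ✓; 3' end GTG has 2 G/C ✓; GC 11/19 = 57.9%, outside 35.8–54.6% ✗; Tm = 64.9 + 41·(11 − 16.4)/19 = 53.2°C ✓ — fails.
Primer B (22 nt, A=3 T=8 G=6 C=5): longest run = 3 ✓; 3' end TCT has 1 G/C ✓; GC 11/22 = 50.0% ✓; Tm = 64.9 + 41·(11 − 16.4)/22 = 54.8°C ✓ — passes.
Primer C (21 nt, A=9 T=4 G=4 C=4): longest run = 5, exceeds 3 ✗; 3' end AAA has 0 G/C, need ≥1 ✗; GC 8/21 = 38.1% ✓; Tm = 64.9 + 41·(8 − 16.4)/21 = 48.5°C ✓ — fails.

Primer B only.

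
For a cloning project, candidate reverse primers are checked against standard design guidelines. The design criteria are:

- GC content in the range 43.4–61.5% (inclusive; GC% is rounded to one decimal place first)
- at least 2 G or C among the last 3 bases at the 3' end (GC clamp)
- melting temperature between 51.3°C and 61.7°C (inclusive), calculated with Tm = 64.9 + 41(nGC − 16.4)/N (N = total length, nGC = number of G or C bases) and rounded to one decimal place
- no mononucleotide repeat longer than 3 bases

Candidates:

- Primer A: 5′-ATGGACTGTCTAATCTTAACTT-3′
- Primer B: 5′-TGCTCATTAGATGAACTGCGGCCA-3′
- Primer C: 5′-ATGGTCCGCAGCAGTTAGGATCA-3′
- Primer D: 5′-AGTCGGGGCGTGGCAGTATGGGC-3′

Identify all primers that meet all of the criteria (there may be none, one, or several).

Primer B only.

Primer A (22 nt, A=6 T=9 G=3 C=4): GC 7/22 = 31.8%, outside 43.4–61.5% ✗; 3' end CTT has 1 G/C, need ≥2 ✗; Tm = 64.9 + 41·(7 − 16.4)/22 = 47.4°C, outside 51.3–61.7°C ✗; longest run = 2 ✓ — fails.
Primer B (24 nt, A=6 T=6 G=6 C=6): GC 12/24 = 50.0% ✓; 3' end CCA has 2 G/C ✓; Tm = 64.9 + 41·(12 − 16.4)/24 = 57.4°C ✓; longest run = 2 ✓ — passes.
Primer C (23 nt, A=6 T=5 G=7 C=5): GC 12/23 = 52.2% ✓; 3' end TCA has 1 G/C, need ≥2 ✗; Tm = 64.9 + 41·(12 − 16.4)/23 = 57.1°C ✓; longest run = 2 ✓ — fails.
Primer D (23 nt, A=3 T=4 G=12 C=4): GC 16/23 = 69.6%, outside 43.4–61.5% ✗; 3' end GGC has 3 G/C ✓; Tm = 64.9 + 41·(16 − 16.4)/23 = 64.2°C, outside 51.3–61.7°C ✗; longest run = 4, exceeds 3 ✗ — fails.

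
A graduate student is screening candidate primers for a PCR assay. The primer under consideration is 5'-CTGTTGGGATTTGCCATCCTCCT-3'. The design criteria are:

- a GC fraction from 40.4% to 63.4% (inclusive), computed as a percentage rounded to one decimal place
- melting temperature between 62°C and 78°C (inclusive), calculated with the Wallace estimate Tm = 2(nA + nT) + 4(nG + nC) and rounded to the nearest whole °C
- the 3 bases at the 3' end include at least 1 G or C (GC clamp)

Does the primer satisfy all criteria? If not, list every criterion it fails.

Base counts: A=2, T=9, G=5, C=7 (length 23).
GC content: GC 12/23 = 52.2% ✓
Tm: Tm = 2·11 + 4·12 = 70°C ✓
GC clamp: 3' end CCT has 2 G/C ✓

Meets all criteria.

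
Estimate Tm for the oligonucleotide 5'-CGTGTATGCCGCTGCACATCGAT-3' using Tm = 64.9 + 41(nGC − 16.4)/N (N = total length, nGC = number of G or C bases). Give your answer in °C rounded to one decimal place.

Base counts: A=4, T=6, G=6, C=7; G+C = 13, N = 23.
Tm = 64.9 + 41·(13 − 16.4)/23 = 64.9 + -139.40/23 = 58.8°C.

58.8°C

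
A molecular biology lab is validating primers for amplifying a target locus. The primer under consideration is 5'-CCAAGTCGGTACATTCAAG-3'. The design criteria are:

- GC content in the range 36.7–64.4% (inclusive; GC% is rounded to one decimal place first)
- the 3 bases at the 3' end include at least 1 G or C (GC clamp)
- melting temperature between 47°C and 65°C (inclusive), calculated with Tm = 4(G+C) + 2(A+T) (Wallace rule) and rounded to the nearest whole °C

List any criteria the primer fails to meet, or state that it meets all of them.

Base counts: A=6, T=4, G=4, C=5 (length 19).
GC content: GC 9/19 = 47.4% ✓
GC clamp: 3' end AAG has 1 G/C ✓
Tm: Tm = 2·10 + 4·9 = 56°C ✓

Meets all criteria.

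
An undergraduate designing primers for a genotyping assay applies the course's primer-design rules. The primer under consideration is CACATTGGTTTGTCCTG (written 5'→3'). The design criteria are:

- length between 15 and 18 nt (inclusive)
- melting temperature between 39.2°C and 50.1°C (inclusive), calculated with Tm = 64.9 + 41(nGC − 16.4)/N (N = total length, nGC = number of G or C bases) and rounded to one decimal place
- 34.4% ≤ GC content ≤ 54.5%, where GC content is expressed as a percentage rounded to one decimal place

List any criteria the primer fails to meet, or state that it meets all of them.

Base counts: A=2, T=7, G=4, C=4 (length 17).
length: length 17 ✓
Tm: Tm = 64.9 + 41·(8 − 16.4)/17 = 44.6°C ✓
GC content: GC 8/17 = 47.1% ✓

Meets all criteria.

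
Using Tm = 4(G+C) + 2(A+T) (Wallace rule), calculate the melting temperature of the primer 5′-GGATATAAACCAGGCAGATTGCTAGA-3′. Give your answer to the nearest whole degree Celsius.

Base counts: A=10, T=5, G=7, C=4 (length 26).
Tm = 2·(10+5) + 4·(7+4) = 2·15 + 4·11 = 30 + 44 = 74°C.

74°C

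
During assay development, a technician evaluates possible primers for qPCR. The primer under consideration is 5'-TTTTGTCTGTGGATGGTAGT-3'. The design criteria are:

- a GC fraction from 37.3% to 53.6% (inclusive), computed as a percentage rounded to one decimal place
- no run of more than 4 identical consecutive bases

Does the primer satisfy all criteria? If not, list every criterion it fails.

Meets all criteria.

Base counts: A=2, T=10, G=7, C=1 (length 20).
GC content: GC 8/20 = 40.0% ✓
homopolymer run: longest run = 4 ✓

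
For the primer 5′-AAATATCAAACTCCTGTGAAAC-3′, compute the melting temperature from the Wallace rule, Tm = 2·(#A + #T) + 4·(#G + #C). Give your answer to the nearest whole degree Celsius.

58°C

Base counts: A=10, T=5, G=2, C=5 (length 22).
Tm = 2·(10+5) + 4·(2+5) = 2·15 + 4·7 = 30 + 28 = 58°C.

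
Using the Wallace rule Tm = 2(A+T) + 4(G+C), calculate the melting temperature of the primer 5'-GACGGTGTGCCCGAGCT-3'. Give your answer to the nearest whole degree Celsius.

58°C

Base counts: A=2, T=3, G=7, C=5 (length 17).
Tm = 2·(2+3) + 4·(7+5) = 2·5 + 4·12 = 10 + 48 = 58°C.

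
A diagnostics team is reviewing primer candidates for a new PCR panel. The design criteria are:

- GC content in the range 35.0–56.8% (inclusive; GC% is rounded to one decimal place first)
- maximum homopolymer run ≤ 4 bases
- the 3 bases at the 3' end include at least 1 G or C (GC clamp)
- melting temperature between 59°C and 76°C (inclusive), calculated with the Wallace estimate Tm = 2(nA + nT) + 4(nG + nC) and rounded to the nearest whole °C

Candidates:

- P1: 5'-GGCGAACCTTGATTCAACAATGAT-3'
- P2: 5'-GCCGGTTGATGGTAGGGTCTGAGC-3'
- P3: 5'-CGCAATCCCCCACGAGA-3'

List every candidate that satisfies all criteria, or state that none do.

P1 (24 nt, A=8 T=6 G=5 C=5): GC 10/24 = 41.7% ✓; longest run = 2 ✓; 3' end GAT has 1 G/C ✓; Tm = 2·14 + 4·10 = 68°C ✓ — passes.
P2 (24 nt, A=3 T=6 G=11 C=4): GC 15/24 = 62.5%, outside 35.0–56.8% ✗; longest run = 3 ✓; 3' end AGC has 2 G/C ✓; Tm = 2·9 + 4·15 = 78°C, outside 59–76°C ✗ — fails.
P3 (17 nt, A=5 T=1 G=3 C=8): GC 11/17 = 64.7%, outside 35.0–56.8% ✗; longest run = 5, exceeds 4 ✗; 3' end AGA has 1 G/C ✓; Tm = 2·6 + 4·11 = 56°C, outside 59–76°C ✗ — fails.

P1 only.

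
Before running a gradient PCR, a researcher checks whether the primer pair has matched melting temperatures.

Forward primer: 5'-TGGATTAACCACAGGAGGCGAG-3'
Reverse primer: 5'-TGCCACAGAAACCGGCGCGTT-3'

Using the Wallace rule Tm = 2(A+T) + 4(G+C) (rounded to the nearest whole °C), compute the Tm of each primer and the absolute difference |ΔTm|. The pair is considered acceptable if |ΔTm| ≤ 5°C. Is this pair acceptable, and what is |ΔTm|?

|ΔTm| = 0°C; the pair is acceptable.

Forward: A=7 T=3 G=8 C=4 → Tm = 2·10 + 4·12 = 68°C.
Reverse: A=5 T=3 G=6 C=7 → Tm = 2·8 + 4·13 = 68°C.
|ΔTm| = |68 − 68| = 0°C, ≤ 5°C.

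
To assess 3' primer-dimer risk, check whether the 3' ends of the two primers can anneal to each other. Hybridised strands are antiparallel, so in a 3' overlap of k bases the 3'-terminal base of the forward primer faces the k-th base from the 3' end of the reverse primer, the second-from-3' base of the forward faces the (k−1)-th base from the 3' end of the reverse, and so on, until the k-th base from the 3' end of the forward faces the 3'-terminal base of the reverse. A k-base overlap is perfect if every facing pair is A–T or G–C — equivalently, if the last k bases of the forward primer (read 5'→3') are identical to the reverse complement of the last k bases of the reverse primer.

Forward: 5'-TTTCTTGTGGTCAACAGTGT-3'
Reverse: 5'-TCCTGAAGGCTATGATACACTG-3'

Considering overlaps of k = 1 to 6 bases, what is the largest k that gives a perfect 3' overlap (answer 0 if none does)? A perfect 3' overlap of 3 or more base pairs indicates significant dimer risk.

Longest perfect overlap: 6 complementary base pairs; significant dimer risk (threshold 3).

Last 6 bases (5'→3') — forward …CAGTGT, reverse …ACACTG.
Reverse complement of the reverse primer's last 6 bases: CAGTGT; its first k bases are the reverse complement of the reverse primer's last k bases, so a perfect k-base overlap needs the forward primer's last k bases to equal them.
Comparing (forward last k vs required): k=1: T vs C ✗; k=2: GT vs CA ✗; k=3: TGT vs CAG ✗; k=4: GTGT vs CAGT ✗; k=5: AGTGT vs CAGTG ✗; k=6: CAGTGT vs CAGTGT ✓.
Only k = 6 is perfect, so the longest perfect 3' overlap is 6.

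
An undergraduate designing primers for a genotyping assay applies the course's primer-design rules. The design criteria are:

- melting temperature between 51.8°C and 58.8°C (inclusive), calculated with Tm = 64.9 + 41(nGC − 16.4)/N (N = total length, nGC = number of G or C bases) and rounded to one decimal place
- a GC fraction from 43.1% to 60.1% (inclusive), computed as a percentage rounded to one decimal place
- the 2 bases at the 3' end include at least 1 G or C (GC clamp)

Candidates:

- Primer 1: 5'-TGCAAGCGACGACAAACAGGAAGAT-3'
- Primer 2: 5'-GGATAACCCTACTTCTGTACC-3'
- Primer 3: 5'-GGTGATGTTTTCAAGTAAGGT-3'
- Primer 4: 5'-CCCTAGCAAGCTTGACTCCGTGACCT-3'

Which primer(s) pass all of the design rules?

Primer 2 only.

Primer 1 (25 nt, A=11 T=2 G=7 C=5): Tm = 64.9 + 41·(12 − 16.4)/25 = 57.7°C ✓; GC 12/25 = 48.0% ✓; 3' end AT has 0 G/C, need ≥1 ✗ — fails.
Primer 2 (21 nt, A=5 T=6 G=3 C=7): Tm = 64.9 + 41·(10 − 16.4)/21 = 52.4°C ✓; GC 10/21 = 47.6% ✓; 3' end CC has 2 G/C ✓ — passes.
Primer 3 (21 nt, A=5 T=8 G=7 C=1): Tm = 64.9 + 41·(8 − 16.4)/21 = 48.5°C, outside 51.8–58.8°C ✗; GC 8/21 = 38.1%, outside 43.1–60.1% ✗; 3' end GT has 1 G/C ✓ — fails.
Primer 4 (26 nt, A=5 T=6 G=5 C=10): Tm = 64.9 + 41·(15 − 16.4)/26 = 62.7°C, outside 51.8–58.8°C ✗; GC 15/26 = 57.7% ✓; 3' end CT has 1 G/C ✓ — fails.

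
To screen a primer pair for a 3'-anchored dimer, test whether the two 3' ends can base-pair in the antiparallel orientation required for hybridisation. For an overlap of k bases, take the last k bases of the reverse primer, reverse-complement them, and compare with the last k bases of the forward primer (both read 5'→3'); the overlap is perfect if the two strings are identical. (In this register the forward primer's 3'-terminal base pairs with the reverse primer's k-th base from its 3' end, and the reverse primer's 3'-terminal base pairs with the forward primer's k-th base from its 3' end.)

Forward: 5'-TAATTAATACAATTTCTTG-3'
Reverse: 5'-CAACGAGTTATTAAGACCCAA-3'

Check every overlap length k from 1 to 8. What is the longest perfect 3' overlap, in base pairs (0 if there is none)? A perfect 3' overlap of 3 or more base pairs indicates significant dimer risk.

Last 8 bases (5'→3') — forward …ATTTCTTG, reverse …AGACCCAA.
Reverse complement of the reverse primer's last 8 bases: TTGGGTCT; its first k bases are the reverse complement of the reverse primer's last k bases, so a perfect k-base overlap needs the forward primer's last k bases to equal them.
Comparing (forward last k vs required): k=1: G vs T ✗; k=2: TG vs TT ✗; k=3: TTG vs TTG ✓; k=4: CTTG vs TTGG ✗; k=5: TCTTG vs TTGGG ✗; k=6: TTCTTG vs TTGGGT ✗; k=7: TTTCTTG vs TTGGGTC ✗; k=8: ATTTCTTG vs TTGGGTCT ✗.
Only k = 3 is perfect, so the longest perfect 3' overlap is 3.

Longest perfect overlap: 3 complementary base pairs; significant dimer risk (threshold 3).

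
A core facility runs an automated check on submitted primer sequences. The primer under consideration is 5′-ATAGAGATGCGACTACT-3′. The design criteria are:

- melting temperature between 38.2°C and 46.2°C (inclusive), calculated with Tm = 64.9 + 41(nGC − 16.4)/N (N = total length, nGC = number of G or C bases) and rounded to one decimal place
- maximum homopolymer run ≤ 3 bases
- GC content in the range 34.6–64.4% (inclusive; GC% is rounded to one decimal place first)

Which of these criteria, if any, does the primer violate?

Meets all criteria.

Base counts: A=6, T=4, G=4, C=3 (length 17).
Tm: Tm = 64.9 + 41·(7 − 16.4)/17 = 42.2°C ✓
homopolymer run: longest run = 1 ✓
GC content: GC 7/17 = 41.2% ✓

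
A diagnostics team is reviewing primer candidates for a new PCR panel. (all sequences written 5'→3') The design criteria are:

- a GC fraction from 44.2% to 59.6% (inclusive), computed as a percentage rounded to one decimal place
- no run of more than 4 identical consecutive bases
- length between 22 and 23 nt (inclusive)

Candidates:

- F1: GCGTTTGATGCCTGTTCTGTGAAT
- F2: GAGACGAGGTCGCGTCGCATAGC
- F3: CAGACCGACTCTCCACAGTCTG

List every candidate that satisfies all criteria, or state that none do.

F1 (24 nt, A=3 T=10 G=7 C=4): GC 11/24 = 45.8% ✓; longest run = 3 ✓; length 24, outside 22–23 ✗ — fails.
F2 (23 nt, A=5 T=3 G=9 C=6): GC 15/23 = 65.2%, outside 44.2–59.6% ✗; longest run = 2 ✓; length 23 ✓ — fails.
F3 (22 nt, A=5 T=4 G=4 C=9): GC 13/22 = 59.1% ✓; longest run = 2 ✓; length 22 ✓ — passes.

F3 only.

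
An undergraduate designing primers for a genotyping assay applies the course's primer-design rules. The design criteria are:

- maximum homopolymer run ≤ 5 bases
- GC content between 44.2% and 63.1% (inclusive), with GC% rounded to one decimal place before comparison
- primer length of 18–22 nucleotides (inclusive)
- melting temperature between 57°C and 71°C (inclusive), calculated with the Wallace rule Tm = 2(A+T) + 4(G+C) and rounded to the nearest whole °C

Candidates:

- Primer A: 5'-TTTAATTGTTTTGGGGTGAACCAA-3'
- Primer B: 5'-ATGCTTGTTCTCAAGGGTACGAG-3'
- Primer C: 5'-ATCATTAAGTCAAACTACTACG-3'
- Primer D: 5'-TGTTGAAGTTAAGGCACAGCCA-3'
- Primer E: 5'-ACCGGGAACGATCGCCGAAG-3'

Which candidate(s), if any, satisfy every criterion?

Primer D only.

Primer A (24 nt, A=6 T=10 G=6 C=2): longest run = 4 ✓; GC 8/24 = 33.3%, outside 44.2–63.1% ✗; length 24, outside 18–22 ✗; Tm = 2·16 + 4·8 = 64°C ✓ — fails.
Primer B (23 nt, A=5 T=7 G=7 C=4): longest run = 3 ✓; GC 11/23 = 47.8% ✓; length 23, outside 18–22 ✗; Tm = 2·12 + 4·11 = 68°C ✓ — fails.
Primer C (22 nt, A=9 T=6 G=2 C=5): longest run = 3 ✓; GC 7/22 = 31.8%, outside 44.2–63.1% ✗; length 22 ✓; Tm = 2·15 + 4·7 = 58°C ✓ — fails.
Primer D (22 nt, A=7 T=5 G=6 C=4): longest run = 2 ✓; GC 10/22 = 45.5% ✓; length 22 ✓; Tm = 2·12 + 4·10 = 64°C ✓ — passes.
Primer E (20 nt, A=6 T=1 G=7 C=6): longest run = 3 ✓; GC 13/20 = 65.0%, outside 44.2–63.1% ✗; length 20 ✓; Tm = 2·7 + 4·13 = 66°C ✓ — fails.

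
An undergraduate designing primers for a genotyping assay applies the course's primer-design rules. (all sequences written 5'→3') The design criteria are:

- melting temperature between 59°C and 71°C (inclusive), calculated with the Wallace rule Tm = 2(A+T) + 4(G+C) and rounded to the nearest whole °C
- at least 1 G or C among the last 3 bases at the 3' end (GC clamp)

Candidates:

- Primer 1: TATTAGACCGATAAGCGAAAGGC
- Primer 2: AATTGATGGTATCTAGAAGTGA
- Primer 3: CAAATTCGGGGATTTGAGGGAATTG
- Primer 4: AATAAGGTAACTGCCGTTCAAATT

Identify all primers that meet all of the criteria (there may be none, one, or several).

Primer 1 (23 nt, A=9 T=4 G=6 C=4): Tm = 2·13 + 4·10 = 66°C ✓; 3' end GGC has 3 G/C ✓ — passes.
Primer 2 (22 nt, A=8 T=7 G=6 C=1): Tm = 2·15 + 4·7 = 58°C, outside 59–71°C ✗; 3' end TGA has 1 G/C ✓ — fails.
Primer 3 (25 nt, A=7 T=7 G=9 C=2): Tm = 2·14 + 4·11 = 72°C, outside 59–71°C ✗; 3' end TTG has 1 G/C ✓ — fails.
Primer 4 (24 nt, A=9 T=7 G=4 C=4): Tm = 2·16 + 4·8 = 64°C ✓; 3' end ATT has 0 G/C, need ≥1 ✗ — fails.

Primer 1 only.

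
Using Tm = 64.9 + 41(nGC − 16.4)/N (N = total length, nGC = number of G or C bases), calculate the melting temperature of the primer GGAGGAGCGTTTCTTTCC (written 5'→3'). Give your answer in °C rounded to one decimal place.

50.3°C

Base counts: A=2, T=6, G=6, C=4; G+C = 10, N = 18.
Tm = 64.9 + 41·(10 − 16.4)/18 = 64.9 + -262.40/18 = 50.3°C.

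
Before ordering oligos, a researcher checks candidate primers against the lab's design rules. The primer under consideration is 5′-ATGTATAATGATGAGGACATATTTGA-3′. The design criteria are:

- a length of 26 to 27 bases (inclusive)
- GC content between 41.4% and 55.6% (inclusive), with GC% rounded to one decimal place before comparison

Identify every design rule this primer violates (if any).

Fails: GC content.

Base counts: A=10, T=9, G=6, C=1 (length 26).
length: length 26 ✓
GC content: GC 7/26 = 26.9%, outside 41.4–55.6% ✗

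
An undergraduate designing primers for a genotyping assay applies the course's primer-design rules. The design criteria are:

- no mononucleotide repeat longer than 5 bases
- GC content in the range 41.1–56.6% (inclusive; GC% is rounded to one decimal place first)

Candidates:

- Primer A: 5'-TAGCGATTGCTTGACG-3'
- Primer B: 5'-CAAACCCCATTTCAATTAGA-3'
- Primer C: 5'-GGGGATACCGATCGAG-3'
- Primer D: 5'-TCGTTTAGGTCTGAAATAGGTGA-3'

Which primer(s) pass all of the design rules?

Primer A (16 nt, A=3 T=5 G=5 C=3): longest run = 2 ✓; GC 8/16 = 50.0% ✓ — passes.
Primer B (20 nt, A=8 T=5 G=1 C=6): longest run = 4 ✓; GC 7/20 = 35.0%, outside 41.1–56.6% ✗ — fails.
Primer C (16 nt, A=4 T=2 G=7 C=3): longest run = 4 ✓; GC 10/16 = 62.5%, outside 41.1–56.6% ✗ — fails.
Primer D (23 nt, A=6 T=8 G=7 C=2): longest run = 3 ✓; GC 9/23 = 39.1%, outside 41.1–56.6% ✗ — fails.

Primer A only.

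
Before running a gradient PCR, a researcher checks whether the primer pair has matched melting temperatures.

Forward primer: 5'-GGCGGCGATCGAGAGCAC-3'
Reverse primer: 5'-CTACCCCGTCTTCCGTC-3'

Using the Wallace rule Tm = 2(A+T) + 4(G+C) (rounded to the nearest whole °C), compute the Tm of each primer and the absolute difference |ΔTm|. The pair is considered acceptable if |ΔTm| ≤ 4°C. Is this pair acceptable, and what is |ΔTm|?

Forward: A=4 T=1 G=8 C=5 → Tm = 2·5 + 4·13 = 62°C.
Reverse: A=1 T=5 G=2 C=9 → Tm = 2·6 + 4·11 = 56°C.
|ΔTm| = |62 − 56| = 6°C, > 4°C.

|ΔTm| = 6°C; the pair is not acceptable.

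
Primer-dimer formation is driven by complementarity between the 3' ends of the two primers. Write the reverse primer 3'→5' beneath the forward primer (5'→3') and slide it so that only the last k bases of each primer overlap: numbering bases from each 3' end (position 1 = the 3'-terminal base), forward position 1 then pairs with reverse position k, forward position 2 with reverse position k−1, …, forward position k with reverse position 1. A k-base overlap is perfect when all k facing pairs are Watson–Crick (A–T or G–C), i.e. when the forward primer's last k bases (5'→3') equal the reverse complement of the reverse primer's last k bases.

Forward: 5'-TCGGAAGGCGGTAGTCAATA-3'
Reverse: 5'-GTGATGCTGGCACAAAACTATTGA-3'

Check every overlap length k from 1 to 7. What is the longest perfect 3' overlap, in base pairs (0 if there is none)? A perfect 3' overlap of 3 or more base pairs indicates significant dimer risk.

Longest perfect overlap: 6 complementary base pairs; significant dimer risk (threshold 3).

Last 7 bases (5'→3') — forward …GTCAATA, reverse …CTATTGA.
Reverse complement of the reverse primer's last 7 bases: TCAATAG; its first k bases are the reverse complement of the reverse primer's last k bases, so a perfect k-base overlap needs the forward primer's last k bases to equal them.
Comparing (forward last k vs required): k=1: A vs T ✗; k=2: TA vs TC ✗; k=3: ATA vs TCA ✗; k=4: AATA vs TCAA ✗; k=5: CAATA vs TCAAT ✗; k=6: TCAATA vs TCAATA ✓; k=7: GTCAATA vs TCAATAG ✗.
Only k = 6 is perfect, so the longest perfect 3' overlap is 6.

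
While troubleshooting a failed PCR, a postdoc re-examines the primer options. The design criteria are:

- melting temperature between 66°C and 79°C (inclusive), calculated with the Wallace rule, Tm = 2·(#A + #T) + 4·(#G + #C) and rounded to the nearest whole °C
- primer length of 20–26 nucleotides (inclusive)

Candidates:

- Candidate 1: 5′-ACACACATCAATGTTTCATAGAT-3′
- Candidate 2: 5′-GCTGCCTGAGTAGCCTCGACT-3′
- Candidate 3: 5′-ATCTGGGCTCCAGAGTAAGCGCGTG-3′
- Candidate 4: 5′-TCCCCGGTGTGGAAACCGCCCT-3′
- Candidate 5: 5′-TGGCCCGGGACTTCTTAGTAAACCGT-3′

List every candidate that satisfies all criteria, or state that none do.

Candidate 2 and Candidate 4.

Candidate 1 (23 nt, A=9 T=7 G=2 C=5): Tm = 2·16 + 4·7 = 60°C, outside 66–79°C ✗; length 23 ✓ — fails.
Candidate 2 (21 nt, A=3 T=5 G=6 C=7): Tm = 2·8 + 4·13 = 68°C ✓; length 21 ✓ — passes.
Candidate 3 (25 nt, A=5 T=5 G=9 C=6): Tm = 2·10 + 4·15 = 80°C, outside 66–79°C ✗; length 25 ✓ — fails.
Candidate 4 (22 nt, A=3 T=4 G=6 C=9): Tm = 2·7 + 4·15 = 74°C ✓; length 22 ✓ — passes.
Candidate 5 (26 nt, A=5 T=7 G=7 C=7): Tm = 2·12 + 4·14 = 80°C, outside 66–79°C ✗; length 26 ✓ — fails.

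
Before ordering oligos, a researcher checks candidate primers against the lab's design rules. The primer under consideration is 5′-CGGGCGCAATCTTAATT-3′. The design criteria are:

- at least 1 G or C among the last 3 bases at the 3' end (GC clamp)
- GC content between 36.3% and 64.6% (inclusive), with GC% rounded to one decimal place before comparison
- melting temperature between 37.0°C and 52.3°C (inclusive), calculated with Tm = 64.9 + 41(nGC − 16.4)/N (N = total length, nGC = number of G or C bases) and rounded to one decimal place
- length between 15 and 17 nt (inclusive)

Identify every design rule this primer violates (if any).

Base counts: A=4, T=5, G=4, C=4 (length 17).
GC clamp: 3' end ATT has 0 G/C, need ≥1 ✗
GC content: GC 8/17 = 47.1% ✓
Tm: Tm = 64.9 + 41·(8 − 16.4)/17 = 44.6°C ✓
length: length 17 ✓

Fails: GC clamp.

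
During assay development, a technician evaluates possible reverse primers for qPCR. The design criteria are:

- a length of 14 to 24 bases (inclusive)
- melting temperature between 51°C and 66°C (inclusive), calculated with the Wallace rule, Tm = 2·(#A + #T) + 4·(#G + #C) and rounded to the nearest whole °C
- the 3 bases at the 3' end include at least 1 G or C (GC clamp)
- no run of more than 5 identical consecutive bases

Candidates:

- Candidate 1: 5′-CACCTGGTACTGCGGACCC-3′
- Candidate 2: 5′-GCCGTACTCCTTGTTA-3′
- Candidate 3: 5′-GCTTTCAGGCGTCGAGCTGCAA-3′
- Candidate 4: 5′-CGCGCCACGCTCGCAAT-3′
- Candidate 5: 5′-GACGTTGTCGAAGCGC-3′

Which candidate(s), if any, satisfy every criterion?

Candidate 1 (19 nt, A=3 T=3 G=5 C=8): length 19 ✓; Tm = 2·6 + 4·13 = 64°C ✓; 3' end CCC has 3 G/C ✓; longest run = 3 ✓ — passes.
Candidate 2 (16 nt, A=2 T=6 G=3 C=5): length 16 ✓; Tm = 2·8 + 4·8 = 48°C, outside 51–66°C ✗; 3' end TTA has 0 G/C, need ≥1 ✗; longest run = 2 ✓ — fails.
Candidate 3 (22 nt, A=4 T=5 G=7 C=6): length 22 ✓; Tm = 2·9 + 4·13 = 70°C, outside 51–66°C ✗; 3' end CAA has 1 G/C ✓; longest run = 3 ✓ — fails.
Candidate 4 (17 nt, A=3 T=2 G=4 C=8): length 17 ✓; Tm = 2·5 + 4·12 = 58°C ✓; 3' end AAT has 0 G/C, need ≥1 ✗; longest run = 2 ✓ — fails.
Candidate 5 (16 nt, A=3 T=3 G=6 C=4): length 16 ✓; Tm = 2·6 + 4·10 = 52°C ✓; 3' end CGC has 3 G/C ✓; longest run = 2 ✓ — passes.

Candidate 1 and Candidate 5.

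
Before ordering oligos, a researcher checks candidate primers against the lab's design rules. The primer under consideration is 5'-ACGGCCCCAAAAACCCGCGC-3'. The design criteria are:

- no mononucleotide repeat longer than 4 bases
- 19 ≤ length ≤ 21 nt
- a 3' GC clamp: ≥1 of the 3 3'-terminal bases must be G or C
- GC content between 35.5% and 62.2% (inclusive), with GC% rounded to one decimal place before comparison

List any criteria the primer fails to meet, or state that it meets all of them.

Fails: homopolymer run, GC content.

Base counts: A=6, T=0, G=4, C=10 (length 20).
homopolymer run: longest run = 5, exceeds 4 ✗
length: length 20 ✓
GC clamp: 3' end CGC has 3 G/C ✓
GC content: GC 14/20 = 70.0%, outside 35.5–62.2% ✗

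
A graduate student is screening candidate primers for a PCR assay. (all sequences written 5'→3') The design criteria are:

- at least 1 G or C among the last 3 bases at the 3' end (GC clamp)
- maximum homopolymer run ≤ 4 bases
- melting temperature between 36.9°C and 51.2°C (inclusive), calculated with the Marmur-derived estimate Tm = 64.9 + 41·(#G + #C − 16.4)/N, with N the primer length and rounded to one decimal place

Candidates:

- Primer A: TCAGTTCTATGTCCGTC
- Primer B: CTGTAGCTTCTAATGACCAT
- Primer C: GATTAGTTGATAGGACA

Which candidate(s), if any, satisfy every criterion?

Primer A (17 nt, A=2 T=7 G=3 C=5): 3' end GTC has 2 G/C ✓; longest run = 2 ✓; Tm = 64.9 + 41·(8 − 16.4)/17 = 44.6°C ✓ — passes.
Primer B (20 nt, A=5 T=7 G=3 C=5): 3' end CAT has 1 G/C ✓; longest run = 2 ✓; Tm = 64.9 + 41·(8 − 16.4)/20 = 47.7°C ✓ — passes.
Primer C (17 nt, A=6 T=5 G=5 C=1): 3' end ACA has 1 G/C ✓; longest run = 2 ✓; Tm = 64.9 + 41·(6 − 16.4)/17 = 39.8°C ✓ — passes.

Primer A, Primer B and Primer C.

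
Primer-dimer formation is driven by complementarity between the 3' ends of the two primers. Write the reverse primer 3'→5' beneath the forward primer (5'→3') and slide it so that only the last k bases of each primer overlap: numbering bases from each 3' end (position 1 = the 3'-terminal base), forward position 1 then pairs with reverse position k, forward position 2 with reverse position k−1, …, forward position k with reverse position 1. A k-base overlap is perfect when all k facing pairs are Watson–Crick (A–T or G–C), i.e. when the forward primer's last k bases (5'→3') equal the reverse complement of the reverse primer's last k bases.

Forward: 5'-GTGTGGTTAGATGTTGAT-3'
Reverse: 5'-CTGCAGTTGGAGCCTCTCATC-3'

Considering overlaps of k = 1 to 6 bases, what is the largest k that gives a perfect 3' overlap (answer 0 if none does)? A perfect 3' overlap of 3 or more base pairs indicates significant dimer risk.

Last 6 bases (5'→3') — forward …GTTGAT, reverse …CTCATC.
Reverse complement of the reverse primer's last 6 bases: GATGAG; its first k bases are the reverse complement of the reverse primer's last k bases, so a perfect k-base overlap needs the forward primer's last k bases to equal them.
Comparing (forward last k vs required): k=1: T vs G ✗; k=2: AT vs GA ✗; k=3: GAT vs GAT ✓; k=4: TGAT vs GATG ✗; k=5: TTGAT vs GATGA ✗; k=6: GTTGAT vs GATGAG ✗.
Only k = 3 is perfect, so the longest perfect 3' overlap is 3.

Longest perfect overlap: 3 complementary base pairs; significant dimer risk (threshold 3).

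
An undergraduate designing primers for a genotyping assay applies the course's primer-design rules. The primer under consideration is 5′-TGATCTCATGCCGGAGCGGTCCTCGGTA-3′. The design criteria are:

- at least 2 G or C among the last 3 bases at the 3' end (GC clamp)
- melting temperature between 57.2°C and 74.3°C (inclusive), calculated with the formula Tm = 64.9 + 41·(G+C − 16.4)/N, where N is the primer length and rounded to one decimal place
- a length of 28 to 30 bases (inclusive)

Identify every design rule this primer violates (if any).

Base counts: A=4, T=7, G=9, C=8 (length 28).
GC clamp: 3' end GTA has 1 G/C, need ≥2 ✗
Tm: Tm = 64.9 + 41·(17 − 16.4)/28 = 65.8°C ✓
length: length 28 ✓

Fails: GC clamp.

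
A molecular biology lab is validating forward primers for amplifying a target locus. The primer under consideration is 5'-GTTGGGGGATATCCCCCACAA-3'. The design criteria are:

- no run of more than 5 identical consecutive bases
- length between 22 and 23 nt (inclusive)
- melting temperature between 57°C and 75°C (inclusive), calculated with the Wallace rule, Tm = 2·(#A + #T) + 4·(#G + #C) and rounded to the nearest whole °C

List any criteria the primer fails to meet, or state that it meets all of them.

Base counts: A=5, T=4, G=6, C=6 (length 21).
homopolymer run: longest run = 5 ✓
length: length 21, outside 22–23 ✗
Tm: Tm = 2·9 + 4·12 = 66°C ✓

Fails: length.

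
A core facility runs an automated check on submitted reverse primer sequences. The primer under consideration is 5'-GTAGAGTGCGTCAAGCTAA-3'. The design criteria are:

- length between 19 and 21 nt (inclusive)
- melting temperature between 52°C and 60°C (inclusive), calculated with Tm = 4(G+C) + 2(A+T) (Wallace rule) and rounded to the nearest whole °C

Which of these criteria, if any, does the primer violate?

Meets all criteria.

Base counts: A=6, T=4, G=6, C=3 (length 19).
length: length 19 ✓
Tm: Tm = 2·10 + 4·9 = 56°C ✓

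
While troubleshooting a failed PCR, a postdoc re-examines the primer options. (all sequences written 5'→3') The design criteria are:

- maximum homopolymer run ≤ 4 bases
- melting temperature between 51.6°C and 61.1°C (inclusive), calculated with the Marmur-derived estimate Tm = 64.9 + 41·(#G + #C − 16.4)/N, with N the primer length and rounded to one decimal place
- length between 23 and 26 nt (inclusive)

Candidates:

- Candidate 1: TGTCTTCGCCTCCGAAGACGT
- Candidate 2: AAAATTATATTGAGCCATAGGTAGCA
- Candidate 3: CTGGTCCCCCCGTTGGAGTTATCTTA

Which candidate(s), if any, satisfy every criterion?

Candidate 1 (21 nt, A=3 T=6 G=5 C=7): longest run = 2 ✓; Tm = 64.9 + 41·(12 − 16.4)/21 = 56.3°C ✓; length 21, outside 23–26 ✗ — fails.
Candidate 2 (26 nt, A=11 T=7 G=5 C=3): longest run = 4 ✓; Tm = 64.9 + 41·(8 − 16.4)/26 = 51.7°C ✓; length 26 ✓ — passes.
Candidate 3 (26 nt, A=3 T=9 G=6 C=8): longest run = 6, exceeds 4 ✗; Tm = 64.9 + 41·(14 − 16.4)/26 = 61.1°C ✓; length 26 ✓ — fails.

Candidate 2 only.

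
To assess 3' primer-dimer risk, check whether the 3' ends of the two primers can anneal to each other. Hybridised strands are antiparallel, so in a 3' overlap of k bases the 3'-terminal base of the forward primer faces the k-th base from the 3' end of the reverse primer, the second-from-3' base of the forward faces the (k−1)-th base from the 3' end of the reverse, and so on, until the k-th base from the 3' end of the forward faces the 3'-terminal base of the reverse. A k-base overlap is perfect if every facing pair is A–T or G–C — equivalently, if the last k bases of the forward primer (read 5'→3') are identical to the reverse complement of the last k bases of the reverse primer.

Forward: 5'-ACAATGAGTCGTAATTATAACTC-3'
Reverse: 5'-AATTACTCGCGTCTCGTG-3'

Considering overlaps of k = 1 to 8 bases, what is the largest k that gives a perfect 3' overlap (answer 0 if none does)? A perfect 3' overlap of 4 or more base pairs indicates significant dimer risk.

Last 8 bases (5'→3') — forward …TATAACTC, reverse …GTCTCGTG.
Reverse complement of the reverse primer's last 8 bases: CACGAGAC; its first k bases are the reverse complement of the reverse primer's last k bases, so a perfect k-base overlap needs the forward primer's last k bases to equal them.
Comparing (forward last k vs required): k=1: C vs C ✓; k=2: TC vs CA ✗; k=3: CTC vs CAC ✗; k=4: ACTC vs CACG ✗; k=5: AACTC vs CACGA ✗; k=6: TAACTC vs CACGAG ✗; k=7: ATAACTC vs CACGAGA ✗; k=8: TATAACTC vs CACGAGAC ✗.
Only k = 1 is perfect, so the longest perfect 3' overlap is 1.

Longest perfect overlap: 1 complementary base pair; below the dimer-risk threshold (threshold 4).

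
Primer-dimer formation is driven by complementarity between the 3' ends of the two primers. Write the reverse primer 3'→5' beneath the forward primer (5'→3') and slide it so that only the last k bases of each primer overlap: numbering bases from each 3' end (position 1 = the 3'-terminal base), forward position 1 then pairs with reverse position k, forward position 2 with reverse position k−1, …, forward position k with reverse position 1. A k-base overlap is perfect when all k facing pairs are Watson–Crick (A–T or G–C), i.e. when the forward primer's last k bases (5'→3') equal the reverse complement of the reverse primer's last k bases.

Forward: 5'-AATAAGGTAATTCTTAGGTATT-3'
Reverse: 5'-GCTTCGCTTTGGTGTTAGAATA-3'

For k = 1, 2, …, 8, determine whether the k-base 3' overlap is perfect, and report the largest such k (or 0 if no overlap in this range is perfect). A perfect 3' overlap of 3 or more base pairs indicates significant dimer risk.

Longest perfect overlap: 4 complementary base pairs; significant dimer risk (threshold 3).

Last 8 bases (5'→3') — forward …TAGGTATT, reverse …TTAGAATA.
Reverse complement of the reverse primer's last 8 bases: TATTCTAA; its first k bases are the reverse complement of the reverse primer's last k bases, so a perfect k-base overlap needs the forward primer's last k bases to equal them.
Comparing (forward last k vs required): k=1: T vs T ✓; k=2: TT vs TA ✗; k=3: ATT vs TAT ✗; k=4: TATT vs TATT ✓; k=5: GTATT vs TATTC ✗; k=6: GGTATT vs TATTCT ✗; k=7: AGGTATT vs TATTCTA ✗; k=8: TAGGTATT vs TATTCTAA ✗.
Perfect overlaps at k = 1, 4; the largest is 4.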